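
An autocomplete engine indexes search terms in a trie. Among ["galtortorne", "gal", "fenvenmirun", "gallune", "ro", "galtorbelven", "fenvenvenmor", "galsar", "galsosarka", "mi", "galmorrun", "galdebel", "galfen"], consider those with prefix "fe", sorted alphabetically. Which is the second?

fenvenvenmor

Filter for "fe…" and sort: "fenvenmirun", "fenvenvenmor"
Position 2: fenvenvenmor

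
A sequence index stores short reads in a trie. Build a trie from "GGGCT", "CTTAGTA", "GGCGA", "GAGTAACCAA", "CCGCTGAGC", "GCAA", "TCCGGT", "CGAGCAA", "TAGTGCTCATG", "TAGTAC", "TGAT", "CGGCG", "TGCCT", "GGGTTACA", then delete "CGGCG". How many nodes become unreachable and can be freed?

A node on "CGGCG"'s path can go only if nothing else ends at it or branches off below it.
The suffix "GCG" (3 nodes) is used only by "CGGCG"; the node for "CG" still has the child "A", so pruning stops there.
Nodes removed: 3

3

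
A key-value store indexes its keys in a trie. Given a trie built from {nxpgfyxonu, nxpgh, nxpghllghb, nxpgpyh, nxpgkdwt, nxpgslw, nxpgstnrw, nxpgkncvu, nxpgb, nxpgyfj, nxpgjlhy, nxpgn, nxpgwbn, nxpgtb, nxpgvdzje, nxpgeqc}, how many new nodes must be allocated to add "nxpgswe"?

2

Walking "nxpgswe" from the root, the first 5 characters ("nxpgs") follow existing edges; "w" is the first miss.
New nodes needed: |"nxpgswe"| − 5 = 7 − 5 = 2.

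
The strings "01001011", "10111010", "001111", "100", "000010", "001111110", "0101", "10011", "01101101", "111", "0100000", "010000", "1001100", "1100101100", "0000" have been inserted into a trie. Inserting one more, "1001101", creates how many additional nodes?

Walking "1001101" from the root, the first 6 characters ("100110") follow existing edges; "1" is the first miss.
Each of the 1 remaining characters creates one node.

1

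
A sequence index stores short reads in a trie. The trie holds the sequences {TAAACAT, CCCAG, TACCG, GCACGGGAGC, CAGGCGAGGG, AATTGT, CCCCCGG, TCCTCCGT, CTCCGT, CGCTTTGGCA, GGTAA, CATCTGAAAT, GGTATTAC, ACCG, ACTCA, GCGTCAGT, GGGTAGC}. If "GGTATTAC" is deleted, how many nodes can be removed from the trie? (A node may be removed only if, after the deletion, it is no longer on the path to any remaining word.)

4

After clearing the end-marker at "GGTATTAC", prune upward until reaching a node still needed by another word.
The suffix "TTAC" (4 nodes) is used only by "GGTATTAC"; the node for "GGTA" still has the child "A", so pruning stops there.
Nodes removed: 4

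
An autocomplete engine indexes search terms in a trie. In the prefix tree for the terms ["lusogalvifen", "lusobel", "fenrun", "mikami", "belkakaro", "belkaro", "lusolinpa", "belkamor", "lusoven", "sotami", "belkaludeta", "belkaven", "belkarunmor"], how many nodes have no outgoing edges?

Leaves are exactly the stored words that no other stored word extends.
Those words: "belkakaro", "belkaludeta", "belkamor", "belkaro", "belkarunmor", "belkaven", "fenrun", "lusobel", "lusogalvifen", "lusolinpa", "lusoven", "mikami", "sotami"
Leaf count: 13

13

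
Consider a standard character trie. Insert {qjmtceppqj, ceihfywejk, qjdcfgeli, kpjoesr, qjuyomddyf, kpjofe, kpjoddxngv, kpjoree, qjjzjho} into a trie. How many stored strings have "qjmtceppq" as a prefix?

1

Filter for entries beginning with "qjmtceppq":
Matches: "qjmtceppqj"
Count: 1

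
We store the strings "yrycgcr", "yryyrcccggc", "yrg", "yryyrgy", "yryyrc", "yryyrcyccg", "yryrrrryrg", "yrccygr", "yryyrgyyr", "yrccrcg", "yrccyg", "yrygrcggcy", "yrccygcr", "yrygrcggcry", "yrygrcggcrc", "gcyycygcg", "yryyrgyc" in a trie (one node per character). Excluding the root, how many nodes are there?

Insert word by word; a character creates a node only if that edge doesn't already exist:
  "yrycgcr" → 7 new (y, r, y, c, g, c, r)
  "yryyrcccggc" → prefix "yry" already present; 8 new (y, r, c, c, c, g, g, c)
  "yrg" → prefix "yr" already present; 1 new (g)
  "yryyrgy" → prefix "yryyr" already present; 2 new (g, y)
  "yryyrc" → prefix "yryyrc" already present; 0 new (none)
  "yryyrcyccg" → prefix "yryyrc" already present; 4 new (y, c, c, g)
  "yryrrrryrg" → prefix "yry" already present; 7 new (r, r, r, r, y, r, g)
  "yrccygr" → prefix "yr" already present; 5 new (c, c, y, g, r)
  "yryyrgyyr" → prefix "yryyrgy" already present; 2 new (y, r)
  "yrccrcg" → prefix "yrcc" already present; 3 new (r, c, g)
  "yrccyg" → prefix "yrccyg" already present; 0 new (none)
  "yrygrcggcy" → prefix "yry" already present; 7 new (g, r, c, g, g, c, y)
  "yrccygcr" → prefix "yrccyg" already present; 2 new (c, r)
  "yrygrcggcry" → prefix "yrygrcggc" already present; 2 new (r, y)
  "yrygrcggcrc" → prefix "yrygrcggcr" already present; 1 new (c)
  "gcyycygcg" → 9 new (g, c, y, y, c, y, g, c, g)
  "yryyrgyc" → prefix "yryyrgy" already present; 1 new (c)
Total nodes = 7 + 8 + 1 + 2 + 0 + 4 + 7 + 5 + 2 + 3 + 0 + 7 + 2 + 2 + 1 + 9 + 1 = 61

61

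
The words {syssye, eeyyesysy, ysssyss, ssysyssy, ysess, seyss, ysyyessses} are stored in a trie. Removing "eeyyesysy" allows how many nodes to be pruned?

After clearing the end-marker at "eeyyesysy", prune upward until reaching a node still needed by another word.
No other word shares any prefix with "eeyyesysy", so all 9 of its nodes go.
Nodes removed: 9

9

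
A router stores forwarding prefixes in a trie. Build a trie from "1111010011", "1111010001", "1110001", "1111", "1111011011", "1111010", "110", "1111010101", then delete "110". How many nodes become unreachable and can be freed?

1

Walk "110" from the leaf back toward the root, removing each node that no remaining word uses.
The suffix "0" (1 node) is used only by "110"; the node for "11" still has the child "1", so pruning stops there.
Nodes removed: 1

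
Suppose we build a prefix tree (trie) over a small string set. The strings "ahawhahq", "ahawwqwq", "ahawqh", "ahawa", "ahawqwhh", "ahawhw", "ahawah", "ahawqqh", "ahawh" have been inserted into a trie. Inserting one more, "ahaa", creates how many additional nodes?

1

Walking "ahaa" from the root, the first 3 characters ("aha") follow existing edges; "a" is the first miss.
Each of the 1 remaining characters creates one node.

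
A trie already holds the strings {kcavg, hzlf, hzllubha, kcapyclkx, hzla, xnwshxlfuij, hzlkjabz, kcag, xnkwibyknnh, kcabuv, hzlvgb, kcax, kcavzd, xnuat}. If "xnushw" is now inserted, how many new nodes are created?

3

The longest prefix of "xnushw" already in the trie is "xnu" (length 3).
Each of the 3 remaining characters creates one node.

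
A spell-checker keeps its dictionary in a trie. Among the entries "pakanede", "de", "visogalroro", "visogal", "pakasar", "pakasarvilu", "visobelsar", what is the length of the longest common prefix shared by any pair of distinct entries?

Equivalently: take the maximum, over all pairs, of their longest common prefix length.
e.g. "pakasar" and "pakasarvilu" share the prefix "pakasar" of length 7; no pair shares a longer one.
Longest shared-prefix length: 7

7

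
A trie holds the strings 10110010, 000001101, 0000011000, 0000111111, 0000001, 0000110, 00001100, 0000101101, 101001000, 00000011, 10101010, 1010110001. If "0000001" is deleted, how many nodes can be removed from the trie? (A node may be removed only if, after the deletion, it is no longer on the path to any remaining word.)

Walk "0000001" from the leaf back toward the root, removing each node that no remaining word uses.
Every node on "0000001" is still needed (e.g. by "00000011"), so nothing is freed.
Nodes removed: 0

0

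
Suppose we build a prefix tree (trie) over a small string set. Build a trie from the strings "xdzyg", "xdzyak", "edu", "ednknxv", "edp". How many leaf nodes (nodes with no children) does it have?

Leaves are exactly the stored words that no other stored word extends.
Those words: "ednknxv", "edp", "edu", "xdzyak", "xdzyg"
Leaf count: 5

5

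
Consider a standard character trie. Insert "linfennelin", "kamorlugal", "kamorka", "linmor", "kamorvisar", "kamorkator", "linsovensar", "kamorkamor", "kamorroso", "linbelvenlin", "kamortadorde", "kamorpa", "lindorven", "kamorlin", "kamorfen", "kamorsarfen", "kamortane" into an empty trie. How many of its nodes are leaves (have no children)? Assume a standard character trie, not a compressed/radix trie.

16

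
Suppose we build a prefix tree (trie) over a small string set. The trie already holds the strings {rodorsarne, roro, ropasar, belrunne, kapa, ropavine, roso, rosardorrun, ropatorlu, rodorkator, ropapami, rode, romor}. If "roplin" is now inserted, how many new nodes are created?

3

The longest prefix of "roplin" already in the trie is "rop" (length 3).
So 6 − 3 = 3 new nodes.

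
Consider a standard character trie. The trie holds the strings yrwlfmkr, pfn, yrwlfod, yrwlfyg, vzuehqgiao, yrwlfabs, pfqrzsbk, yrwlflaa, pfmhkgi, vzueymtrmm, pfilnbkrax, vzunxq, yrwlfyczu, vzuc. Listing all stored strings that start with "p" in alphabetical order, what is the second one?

Filter for "p…" and sort: "pfilnbkrax", "pfmhkgi", "pfn", "pfqrzsbk"
The 2nd is pfmhkgi.

pfmhkgi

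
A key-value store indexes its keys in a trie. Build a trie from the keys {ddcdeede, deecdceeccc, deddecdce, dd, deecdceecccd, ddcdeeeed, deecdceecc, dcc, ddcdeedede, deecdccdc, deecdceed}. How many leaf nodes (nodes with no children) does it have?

7

Leaves are exactly the stored words that no other stored word extends.
Those words: "dcc", "ddcdeedede", "ddcdeeeed", "deddecdce", "deecdccdc", "deecdceecccd", "deecdceed"
Leaf count: 7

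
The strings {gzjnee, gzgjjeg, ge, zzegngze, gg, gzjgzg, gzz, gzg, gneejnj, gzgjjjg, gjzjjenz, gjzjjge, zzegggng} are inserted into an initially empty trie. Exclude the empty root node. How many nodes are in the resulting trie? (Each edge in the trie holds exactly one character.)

Count nodes per top-level branch (shared prefixes stored once):
  'g'-branch (ge, gg, gjzjjenz, gjzjjge, gneejnj, gzg, gzgjjeg, gzgjjjg, gzjgzg, gzjnee, gzz): 34 nodes
  'z'-branch (zzegggng, zzegngze): 12 nodes
Sum: 46

46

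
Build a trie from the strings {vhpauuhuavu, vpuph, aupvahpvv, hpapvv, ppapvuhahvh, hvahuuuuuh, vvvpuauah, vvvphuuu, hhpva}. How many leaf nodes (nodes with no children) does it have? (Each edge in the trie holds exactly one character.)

9

A leaf is a node with no children — equivalently, the end of a word that is not a proper prefix of any other stored word.
Those words: "aupvahpvv", "hhpva", "hpapvv", "hvahuuuuuh", "ppapvuhahvh", "vhpauuhuavu", "vpuph", "vvvphuuu", "vvvpuauah"
Leaf count: 9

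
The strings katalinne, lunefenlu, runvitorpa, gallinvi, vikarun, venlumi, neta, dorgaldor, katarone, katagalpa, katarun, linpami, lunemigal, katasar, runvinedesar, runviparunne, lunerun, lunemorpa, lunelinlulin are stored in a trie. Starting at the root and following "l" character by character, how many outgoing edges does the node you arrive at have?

Walk "l" from the root, arriving at one node.
Distinct next characters after "l": i, u.
That node has 2 child edges.

2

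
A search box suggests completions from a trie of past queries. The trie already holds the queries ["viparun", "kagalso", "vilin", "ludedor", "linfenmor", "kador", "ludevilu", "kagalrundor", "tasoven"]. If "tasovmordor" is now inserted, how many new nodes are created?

6

The longest prefix of "tasovmordor" already in the trie is "tasov" (length 5).
So 11 − 5 = 6 new nodes.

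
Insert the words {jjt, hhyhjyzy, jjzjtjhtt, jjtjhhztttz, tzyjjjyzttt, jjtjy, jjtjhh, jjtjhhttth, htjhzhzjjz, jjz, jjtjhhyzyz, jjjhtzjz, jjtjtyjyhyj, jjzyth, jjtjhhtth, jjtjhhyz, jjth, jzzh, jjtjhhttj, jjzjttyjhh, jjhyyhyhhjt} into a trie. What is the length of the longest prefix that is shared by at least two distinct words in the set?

8

The deepest shared node is where two words last agree before diverging.
"jjtjhhtth" and "jjtjhhttj" agree on "jjtjhhtt" (8 characters) before diverging; nothing deeper is shared.
Longest shared-prefix length: 8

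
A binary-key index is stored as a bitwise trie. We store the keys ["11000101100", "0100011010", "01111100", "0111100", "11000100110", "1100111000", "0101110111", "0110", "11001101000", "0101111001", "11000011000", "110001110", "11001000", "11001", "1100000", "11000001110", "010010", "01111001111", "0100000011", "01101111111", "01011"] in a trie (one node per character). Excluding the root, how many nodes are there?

91

For each word, the new-node count is its length minus the longest prefix already in the trie:
  "11000101100" → 11 new (1, 1, 0, 0, 0, 1, 0, 1, 1, 0, 0)
  "0100011010" → 10 new (0, 1, 0, 0, 0, 1, 1, 0, 1, 0)
  "01111100" → prefix "01" already present; 6 new (1, 1, 1, 1, 0, 0)
  "0111100" → prefix "01111" already present; 2 new (0, 0)
  "11000100110" → prefix "1100010" already present; 4 new (0, 1, 1, 0)
  "1100111000" → prefix "1100" already present; 6 new (1, 1, 1, 0, 0, 0)
  "0101110111" → prefix "010" already present; 7 new (1, 1, 1, 0, 1, 1, 1)
  "0110" → prefix "011" already present; 1 new (0)
  "11001101000" → prefix "110011" already present; 5 new (0, 1, 0, 0, 0)
  "0101111001" → prefix "010111" already present; 4 new (1, 0, 0, 1)
  "11000011000" → prefix "11000" already present; 6 new (0, 1, 1, 0, 0, 0)
  "110001110" → prefix "110001" already present; 3 new (1, 1, 0)
  "11001000" → prefix "11001" already present; 3 new (0, 0, 0)
  "11001" → prefix "11001" already present; 0 new (none)
  "1100000" → prefix "110000" already present; 1 new (0)
  "11000001110" → prefix "1100000" already present; 4 new (1, 1, 1, 0)
  "010010" → prefix "0100" already present; 2 new (1, 0)
  "01111001111" → prefix "0111100" already present; 4 new (1, 1, 1, 1)
  "0100000011" → prefix "01000" already present; 5 new (0, 0, 0, 1, 1)
  "01101111111" → prefix "0110" already present; 7 new (1, 1, 1, 1, 1, 1, 1)
  "01011" → prefix "01011" already present; 0 new (none)
Total nodes = 11 + 10 + 6 + 2 + 4 + 6 + 7 + 1 + 5 + 4 + 6 + 3 + 3 + 0 + 1 + 4 + 2 + 4 + 5 + 7 + 0 = 91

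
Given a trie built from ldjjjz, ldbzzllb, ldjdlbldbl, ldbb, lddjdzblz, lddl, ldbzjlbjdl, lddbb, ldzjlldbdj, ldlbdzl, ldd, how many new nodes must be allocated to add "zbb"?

3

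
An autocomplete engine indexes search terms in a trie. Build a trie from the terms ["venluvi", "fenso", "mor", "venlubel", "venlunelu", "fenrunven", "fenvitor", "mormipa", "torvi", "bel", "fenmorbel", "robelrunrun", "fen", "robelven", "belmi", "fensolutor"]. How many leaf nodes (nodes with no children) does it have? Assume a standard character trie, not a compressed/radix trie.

12

A leaf is a node with no children — equivalently, the end of a word that is not a proper prefix of any other stored word.
Those words: "belmi", "fenmorbel", "fenrunven", "fensolutor", "fenvitor", "mormipa", "robelrunrun", "robelven", "torvi", "venlubel", "venlunelu", "venluvi"
Leaf count: 12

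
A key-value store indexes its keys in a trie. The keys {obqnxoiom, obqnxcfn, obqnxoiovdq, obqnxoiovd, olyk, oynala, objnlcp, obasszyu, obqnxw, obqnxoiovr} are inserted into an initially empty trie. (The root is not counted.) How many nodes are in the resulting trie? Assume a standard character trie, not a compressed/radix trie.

36

For each word, the new-node count is its length minus the longest prefix already in the trie:
  "obqnxoiom" → 9 new (o, b, q, n, x, o, i, o, m)
  "obqnxcfn" → prefix "obqnx" already present; 3 new (c, f, n)
  "obqnxoiovdq" → prefix "obqnxoio" already present; 3 new (v, d, q)
  "obqnxoiovd" → prefix "obqnxoiovd" already present; 0 new (none)
  "olyk" → prefix "o" already present; 3 new (l, y, k)
  "oynala" → prefix "o" already present; 5 new (y, n, a, l, a)
  "objnlcp" → prefix "ob" already present; 5 new (j, n, l, c, p)
  "obasszyu" → prefix "ob" already present; 6 new (a, s, s, z, y, u)
  "obqnxw" → prefix "obqnx" already present; 1 new (w)
  "obqnxoiovr" → prefix "obqnxoiov" already present; 1 new (r)
Total nodes = 9 + 3 + 3 + 0 + 3 + 5 + 5 + 6 + 1 + 1 = 36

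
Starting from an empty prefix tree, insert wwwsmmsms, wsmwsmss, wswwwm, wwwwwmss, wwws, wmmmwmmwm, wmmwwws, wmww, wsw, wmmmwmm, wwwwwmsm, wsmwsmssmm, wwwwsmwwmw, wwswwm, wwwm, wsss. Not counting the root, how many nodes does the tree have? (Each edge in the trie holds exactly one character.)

55

Trace insertions, counting only characters that open a new branch:
  "wwwsmmsms" → 9 new (w, w, w, s, m, m, s, m, s)
  "wsmwsmss" → prefix "w" already present; 7 new (s, m, w, s, m, s, s)
  "wswwwm" → prefix "ws" already present; 4 new (w, w, w, m)
  "wwwwwmss" → prefix "www" already present; 5 new (w, w, m, s, s)
  "wwws" → prefix "wwws" already present; 0 new (none)
  "wmmmwmmwm" → prefix "w" already present; 8 new (m, m, m, w, m, m, w, m)
  "wmmwwws" → prefix "wmm" already present; 4 new (w, w, w, s)
  "wmww" → prefix "wm" already present; 2 new (w, w)
  "wsw" → prefix "wsw" already present; 0 new (none)
  "wmmmwmm" → prefix "wmmmwmm" already present; 0 new (none)
  "wwwwwmsm" → prefix "wwwwwms" already present; 1 new (m)
  "wsmwsmssmm" → prefix "wsmwsmss" already present; 2 new (m, m)
  "wwwwsmwwmw" → prefix "wwww" already present; 6 new (s, m, w, w, m, w)
  "wwswwm" → prefix "ww" already present; 4 new (s, w, w, m)
  "wwwm" → prefix "www" already present; 1 new (m)
  "wsss" → prefix "ws" already present; 2 new (s, s)
Total nodes = 9 + 7 + 4 + 5 + 0 + 8 + 4 + 2 + 0 + 0 + 1 + 2 + 6 + 4 + 1 + 2 = 55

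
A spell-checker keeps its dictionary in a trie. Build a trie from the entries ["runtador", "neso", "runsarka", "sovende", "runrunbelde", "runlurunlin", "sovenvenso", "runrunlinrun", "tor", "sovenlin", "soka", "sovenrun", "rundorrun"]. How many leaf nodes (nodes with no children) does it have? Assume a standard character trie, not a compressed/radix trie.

Leaves are exactly the stored words that no other stored word extends.
Those words: "neso", "rundorrun", "runlurunlin", "runrunbelde", "runrunlinrun", "runsarka", "runtador", "soka", "sovende", "sovenlin", "sovenrun", "sovenvenso", "tor"
Leaf count: 13

13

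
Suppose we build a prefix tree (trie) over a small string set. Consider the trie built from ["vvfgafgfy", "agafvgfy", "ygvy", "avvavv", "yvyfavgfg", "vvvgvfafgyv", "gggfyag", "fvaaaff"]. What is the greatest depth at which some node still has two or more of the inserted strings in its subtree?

2

The deepest shared node is where two words last agree before diverging.
"vvfgafgfy" and "vvvgvfafgyv" agree on "vv" (2 characters) before diverging; nothing deeper is shared.
Longest shared-prefix length: 2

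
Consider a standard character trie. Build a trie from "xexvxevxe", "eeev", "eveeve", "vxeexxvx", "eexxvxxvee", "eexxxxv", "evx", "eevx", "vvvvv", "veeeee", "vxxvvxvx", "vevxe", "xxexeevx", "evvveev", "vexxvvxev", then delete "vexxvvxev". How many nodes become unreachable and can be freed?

7

A node on "vexxvvxev"'s path can go only if nothing else ends at it or branches off below it.
The suffix "xxvvxev" (7 nodes) is used only by "vexxvvxev"; the node for "ve" still has the child "e", so pruning stops there.
Nodes removed: 7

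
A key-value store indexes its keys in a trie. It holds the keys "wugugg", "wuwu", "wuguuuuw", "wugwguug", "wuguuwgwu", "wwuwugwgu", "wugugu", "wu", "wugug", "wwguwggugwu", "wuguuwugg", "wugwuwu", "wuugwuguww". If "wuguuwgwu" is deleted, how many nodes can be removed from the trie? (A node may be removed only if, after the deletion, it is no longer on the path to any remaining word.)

3

After clearing the end-marker at "wuguuwgwu", prune upward until reaching a node still needed by another word.
The suffix "gwu" (3 nodes) is used only by "wuguuwgwu"; the node for "wuguuw" still has the child "u", so pruning stops there.
Nodes removed: 3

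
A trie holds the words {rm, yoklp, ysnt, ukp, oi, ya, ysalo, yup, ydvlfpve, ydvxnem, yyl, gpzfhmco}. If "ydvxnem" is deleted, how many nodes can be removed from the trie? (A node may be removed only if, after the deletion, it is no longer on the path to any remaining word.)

After clearing the end-marker at "ydvxnem", prune upward until reaching a node still needed by another word.
The suffix "xnem" (4 nodes) is used only by "ydvxnem"; the node for "ydv" still has the child "l", so pruning stops there.
Nodes removed: 4

4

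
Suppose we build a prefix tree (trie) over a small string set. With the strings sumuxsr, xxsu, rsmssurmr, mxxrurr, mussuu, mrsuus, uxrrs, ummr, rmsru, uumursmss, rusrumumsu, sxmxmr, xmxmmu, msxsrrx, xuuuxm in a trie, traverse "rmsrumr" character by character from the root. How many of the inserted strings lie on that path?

1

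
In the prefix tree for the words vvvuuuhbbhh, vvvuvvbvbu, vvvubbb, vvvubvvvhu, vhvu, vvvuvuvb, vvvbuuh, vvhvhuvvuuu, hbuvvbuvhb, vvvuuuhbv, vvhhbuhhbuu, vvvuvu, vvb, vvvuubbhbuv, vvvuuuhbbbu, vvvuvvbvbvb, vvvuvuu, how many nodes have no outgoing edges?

A leaf is a node with no children — equivalently, the end of a word that is not a proper prefix of any other stored word.
Those words: "hbuvvbuvhb", "vhvu", "vvb", "vvhhbuhhbuu", "vvhvhuvvuuu", "vvvbuuh", "vvvubbb", "vvvubvvvhu", "vvvuubbhbuv", "vvvuuuhbbbu", "vvvuuuhbbhh", "vvvuuuhbv", "vvvuvuu", "vvvuvuvb", "vvvuvvbvbu", "vvvuvvbvbvb"
Leaf count: 16

16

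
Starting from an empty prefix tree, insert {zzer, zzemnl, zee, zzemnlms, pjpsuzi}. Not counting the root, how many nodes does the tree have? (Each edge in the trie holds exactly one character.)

Trie structure (* marks end of a word):
(root)
├─ p
│  └─ j
│     └─ p
│        └─ s
│           └─ u
│              └─ z
│                 └─ i *
└─ z
   ├─ e
   │  └─ e *
   └─ z
      └─ e
         ├─ m
         │  └─ n
         │     └─ l *
         │        └─ m
         │           └─ s *
         └─ r *
Counting every labelled node above: 18.

18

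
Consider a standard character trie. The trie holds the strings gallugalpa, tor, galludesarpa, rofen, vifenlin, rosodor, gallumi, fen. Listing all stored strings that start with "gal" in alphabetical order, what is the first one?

Words with prefix "gal", in lexicographic order: "galludesarpa", "gallugalpa", "gallumi"
The 1st is galludesarpa.

galludesarpa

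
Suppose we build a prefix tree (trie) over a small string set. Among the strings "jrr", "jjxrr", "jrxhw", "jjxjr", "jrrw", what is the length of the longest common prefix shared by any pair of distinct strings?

3

Equivalently: take the maximum, over all pairs, of their longest common prefix length.
"jjxjr" and "jjxrr" agree on "jjx" (3 characters) before diverging; nothing deeper is shared.
Longest shared-prefix length: 3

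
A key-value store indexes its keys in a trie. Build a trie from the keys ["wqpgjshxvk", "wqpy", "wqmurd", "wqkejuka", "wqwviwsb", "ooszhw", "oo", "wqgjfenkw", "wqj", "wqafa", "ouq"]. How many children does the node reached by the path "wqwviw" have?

1

Follow the path "wqwviw" to its node, then look at its outgoing edges.
Distinct next characters after "wqwviw": s.
That node has 1 child edge.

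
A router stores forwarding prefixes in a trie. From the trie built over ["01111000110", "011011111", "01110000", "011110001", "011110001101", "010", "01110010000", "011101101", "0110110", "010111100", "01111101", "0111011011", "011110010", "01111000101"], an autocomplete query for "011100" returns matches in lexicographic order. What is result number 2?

01110010000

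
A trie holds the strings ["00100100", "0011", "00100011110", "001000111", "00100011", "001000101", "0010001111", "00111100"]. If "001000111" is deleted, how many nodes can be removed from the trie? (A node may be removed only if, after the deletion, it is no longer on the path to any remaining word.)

0

Walk "001000111" from the leaf back toward the root, removing each node that no remaining word uses.
Every node on "001000111" is still needed (e.g. by "00100011110"), so nothing is freed.
Nodes removed: 0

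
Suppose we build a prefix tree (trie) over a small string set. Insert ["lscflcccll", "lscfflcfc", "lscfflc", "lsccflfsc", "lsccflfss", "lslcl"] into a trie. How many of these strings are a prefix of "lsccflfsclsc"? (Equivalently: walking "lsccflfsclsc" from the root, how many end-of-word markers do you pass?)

Check each prefix of "lsccflfsclsc" against the stored set — each match is an end-marker on the path.
Prefixes of the query that are stored words: "lsccflfsc"
Count: 1

1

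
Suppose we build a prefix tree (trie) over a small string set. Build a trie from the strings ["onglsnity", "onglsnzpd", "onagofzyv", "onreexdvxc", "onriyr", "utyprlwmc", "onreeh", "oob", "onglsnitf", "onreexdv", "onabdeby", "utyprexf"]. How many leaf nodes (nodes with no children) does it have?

11

Leaves are exactly the stored words that no other stored word extends.
Those words: "onabdeby", "onagofzyv", "onglsnitf", "onglsnity", "onglsnzpd", "onreeh", "onreexdvxc", "onriyr", "oob", "utyprexf", "utyprlwmc"
Leaf count: 11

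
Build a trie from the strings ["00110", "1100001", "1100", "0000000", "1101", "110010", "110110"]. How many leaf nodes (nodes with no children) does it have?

5

Leaves are exactly the stored words that no other stored word extends.
Those words: "0000000", "00110", "1100001", "110010", "110110"
Leaf count: 5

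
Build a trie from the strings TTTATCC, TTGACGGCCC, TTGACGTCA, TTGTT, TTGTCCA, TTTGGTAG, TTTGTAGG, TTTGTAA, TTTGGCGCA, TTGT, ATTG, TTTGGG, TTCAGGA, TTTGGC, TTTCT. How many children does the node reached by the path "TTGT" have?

Follow the path "TTGT" to its node, then look at its outgoing edges.
Distinct next characters after "TTGT": C, T.
That node has 2 child edges.

2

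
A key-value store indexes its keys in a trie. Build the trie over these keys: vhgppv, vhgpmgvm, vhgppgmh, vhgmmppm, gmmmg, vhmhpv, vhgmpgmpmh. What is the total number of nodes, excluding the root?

For each word, the new-node count is its length minus the longest prefix already in the trie:
  "vhgppv" → 6 new (v, h, g, p, p, v)
  "vhgpmgvm" → prefix "vhgp" already present; 4 new (m, g, v, m)
  "vhgppgmh" → prefix "vhgpp" already present; 3 new (g, m, h)
  "vhgmmppm" → prefix "vhg" already present; 5 new (m, m, p, p, m)
  "gmmmg" → 5 new (g, m, m, m, g)
  "vhmhpv" → prefix "vh" already present; 4 new (m, h, p, v)
  "vhgmpgmpmh" → prefix "vhgm" already present; 6 new (p, g, m, p, m, h)
Total nodes = 6 + 4 + 3 + 5 + 5 + 4 + 6 = 33

33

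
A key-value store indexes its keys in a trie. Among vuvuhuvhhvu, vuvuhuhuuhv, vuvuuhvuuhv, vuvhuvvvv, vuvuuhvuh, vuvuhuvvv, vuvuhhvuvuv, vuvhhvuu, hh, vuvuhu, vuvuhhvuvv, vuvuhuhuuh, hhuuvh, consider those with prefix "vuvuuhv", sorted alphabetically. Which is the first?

Words with prefix "vuvuuhv", in lexicographic order: "vuvuuhvuh", "vuvuuhvuuhv"
Position 1: vuvuuhvuh

vuvuuhvuh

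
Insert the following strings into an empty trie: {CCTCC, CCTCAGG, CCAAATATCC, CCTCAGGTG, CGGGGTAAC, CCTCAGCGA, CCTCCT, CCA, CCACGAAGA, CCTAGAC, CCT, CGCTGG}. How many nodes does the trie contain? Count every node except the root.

44

Count nodes per top-level branch (shared prefixes stored once):
  'C'-branch (CCA, CCAAATATCC, CCACGAAGA, CCT, CCTAGAC, CCTCAGCGA, CCTCAGG, CCTCAGGTG, CCTCC, CCTCCT, CGCTGG, CGGGGTAAC): 44 nodes
Sum: 44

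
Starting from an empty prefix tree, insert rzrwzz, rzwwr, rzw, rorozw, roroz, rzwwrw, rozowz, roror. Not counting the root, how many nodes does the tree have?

Trie structure (* marks end of a word):
(root)
└─ r
   ├─ o
   │  ├─ r
   │  │  └─ o
   │  │     ├─ r *
   │  │     └─ z *
   │  │        └─ w *
   │  └─ z
   │     └─ o
   │        └─ w
   │           └─ z *
   └─ z
      ├─ r
      │  └─ w
      │     └─ z
      │        └─ z *
      └─ w *
         └─ w
            └─ r *
               └─ w *
Counting every labelled node above: 20.

20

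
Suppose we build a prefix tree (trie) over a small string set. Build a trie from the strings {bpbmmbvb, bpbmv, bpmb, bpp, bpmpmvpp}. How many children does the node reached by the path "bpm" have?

2

The children of the "bpm" node are the distinct next characters among strings starting with "bpm".
Distinct next characters after "bpm": b, p.
That node has 2 child edges.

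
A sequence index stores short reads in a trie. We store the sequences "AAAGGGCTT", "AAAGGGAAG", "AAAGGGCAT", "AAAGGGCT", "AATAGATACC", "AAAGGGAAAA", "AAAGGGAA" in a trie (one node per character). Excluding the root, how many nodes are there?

Count nodes per top-level branch (shared prefixes stored once):
  'A'-branch (AAAGGGAA, AAAGGGAAAA, AAAGGGAAG, AAAGGGCAT, AAAGGGCT, AAAGGGCTT, AATAGATACC): 24 nodes
Sum: 24

24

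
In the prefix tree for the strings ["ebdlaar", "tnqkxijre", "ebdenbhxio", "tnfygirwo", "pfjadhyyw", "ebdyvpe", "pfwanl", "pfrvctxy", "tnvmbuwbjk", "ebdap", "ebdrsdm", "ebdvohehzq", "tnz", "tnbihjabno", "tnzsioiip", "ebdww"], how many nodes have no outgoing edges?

Leaves are exactly the stored words that no other stored word extends.
Those words: "ebdap", "ebdenbhxio", "ebdlaar", "ebdrsdm", "ebdvohehzq", "ebdww", "ebdyvpe", "pfjadhyyw", "pfrvctxy", "pfwanl", "tnbihjabno", "tnfygirwo", "tnqkxijre", "tnvmbuwbjk", "tnzsioiip"
Leaf count: 15

15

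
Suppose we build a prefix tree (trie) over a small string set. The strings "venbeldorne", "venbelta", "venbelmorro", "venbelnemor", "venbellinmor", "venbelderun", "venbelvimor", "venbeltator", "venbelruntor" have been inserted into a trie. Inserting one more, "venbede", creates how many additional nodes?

"venbe" is already a path in the trie; the remaining "de" must be added.
So 7 − 5 = 2 new nodes.

2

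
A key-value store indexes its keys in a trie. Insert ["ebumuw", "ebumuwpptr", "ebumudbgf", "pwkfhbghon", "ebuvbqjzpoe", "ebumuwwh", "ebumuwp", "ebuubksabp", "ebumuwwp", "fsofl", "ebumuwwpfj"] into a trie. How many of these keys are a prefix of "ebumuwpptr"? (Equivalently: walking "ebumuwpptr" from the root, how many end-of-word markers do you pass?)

3

Traverse "ebumuwpptr" character by character; count nodes along the way that are marked as word ends.
Prefixes of the query that are stored words: "ebumuw", "ebumuwp", "ebumuwpptr"
Count: 3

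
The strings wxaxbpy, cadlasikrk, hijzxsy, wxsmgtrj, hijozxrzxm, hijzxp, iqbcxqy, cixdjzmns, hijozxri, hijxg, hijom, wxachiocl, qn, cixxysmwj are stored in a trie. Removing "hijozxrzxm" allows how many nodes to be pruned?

3

After clearing the end-marker at "hijozxrzxm", prune upward until reaching a node still needed by another word.
The suffix "zxm" (3 nodes) is used only by "hijozxrzxm"; the node for "hijozxr" still has the child "i", so pruning stops there.
Nodes removed: 3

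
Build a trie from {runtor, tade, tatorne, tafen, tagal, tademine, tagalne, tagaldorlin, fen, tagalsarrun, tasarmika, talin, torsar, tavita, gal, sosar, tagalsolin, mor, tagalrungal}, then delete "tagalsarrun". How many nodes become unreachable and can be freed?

5

After clearing the end-marker at "tagalsarrun", prune upward until reaching a node still needed by another word.
The suffix "arrun" (5 nodes) is used only by "tagalsarrun"; the node for "tagals" still has the child "o", so pruning stops there.
Nodes removed: 5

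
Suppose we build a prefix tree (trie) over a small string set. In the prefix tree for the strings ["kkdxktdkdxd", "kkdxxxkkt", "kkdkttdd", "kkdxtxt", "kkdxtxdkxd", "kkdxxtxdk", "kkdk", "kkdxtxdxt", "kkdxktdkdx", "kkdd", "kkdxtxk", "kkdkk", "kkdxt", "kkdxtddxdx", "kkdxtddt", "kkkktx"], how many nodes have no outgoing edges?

13

Leaves are exactly the stored words that no other stored word extends.
Those words: "kkdd", "kkdkk", "kkdkttdd", "kkdxktdkdxd", "kkdxtddt", "kkdxtddxdx", "kkdxtxdkxd", "kkdxtxdxt", "kkdxtxk", "kkdxtxt", "kkdxxtxdk", "kkdxxxkkt", "kkkktx"
Leaf count: 13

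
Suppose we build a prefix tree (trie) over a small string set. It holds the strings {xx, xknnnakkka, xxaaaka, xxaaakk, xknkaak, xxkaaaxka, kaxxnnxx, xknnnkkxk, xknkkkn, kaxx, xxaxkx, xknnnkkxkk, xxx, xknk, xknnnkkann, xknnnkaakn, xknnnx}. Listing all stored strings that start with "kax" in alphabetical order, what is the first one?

kaxx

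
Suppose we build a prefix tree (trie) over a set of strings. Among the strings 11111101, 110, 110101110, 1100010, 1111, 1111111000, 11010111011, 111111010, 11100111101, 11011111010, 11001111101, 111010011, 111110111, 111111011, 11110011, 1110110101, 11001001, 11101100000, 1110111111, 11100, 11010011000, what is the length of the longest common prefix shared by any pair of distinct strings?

Equivalently: take the maximum, over all pairs, of their longest common prefix length.
e.g. "110101110" and "11010111011" share the prefix "110101110" of length 9; no pair shares a longer one.
Longest shared-prefix length: 9

9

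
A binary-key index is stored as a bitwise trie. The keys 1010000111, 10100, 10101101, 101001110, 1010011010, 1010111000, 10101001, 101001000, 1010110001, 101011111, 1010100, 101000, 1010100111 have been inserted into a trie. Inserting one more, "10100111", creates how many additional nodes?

"10100111" is already a full path in the trie; only an end-marker is added.
No new nodes are needed: 0.

0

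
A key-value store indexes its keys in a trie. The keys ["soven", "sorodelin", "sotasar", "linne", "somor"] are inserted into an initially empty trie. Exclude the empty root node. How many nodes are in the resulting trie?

25

Trie structure (* marks end of a word):
(root)
├─ l
│  └─ i
│     └─ n
│        └─ n
│           └─ e *
└─ s
   └─ o
      ├─ m
      │  └─ o
      │     └─ r *
      ├─ r
      │  └─ o
      │     └─ d
      │        └─ e
      │           └─ l
      │              └─ i
      │                 └─ n *
      ├─ t
      │  └─ a
      │     └─ s
      │        └─ a
      │           └─ r *
      └─ v
         └─ e
            └─ n *
Counting every labelled node above: 25.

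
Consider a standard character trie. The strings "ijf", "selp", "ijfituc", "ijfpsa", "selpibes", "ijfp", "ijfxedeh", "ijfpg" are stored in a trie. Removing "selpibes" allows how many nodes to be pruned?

A node on "selpibes"'s path can go only if nothing else ends at it or branches off below it.
The suffix "ibes" (4 nodes) is used only by "selpibes"; "selp" is itself a stored word, so pruning stops there.
Nodes removed: 4

4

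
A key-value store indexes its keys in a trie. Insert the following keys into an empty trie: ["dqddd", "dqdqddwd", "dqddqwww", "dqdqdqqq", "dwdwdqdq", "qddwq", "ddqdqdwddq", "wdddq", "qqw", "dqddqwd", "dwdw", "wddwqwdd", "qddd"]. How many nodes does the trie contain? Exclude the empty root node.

Insert word by word; a character creates a node only if that edge doesn't already exist:
  "dqddd" → 5 new (d, q, d, d, d)
  "dqdqddwd" → prefix "dqd" already present; 5 new (q, d, d, w, d)
  "dqddqwww" → prefix "dqdd" already present; 4 new (q, w, w, w)
  "dqdqdqqq" → prefix "dqdqd" already present; 3 new (q, q, q)
  "dwdwdqdq" → prefix "d" already present; 7 new (w, d, w, d, q, d, q)
  "qddwq" → 5 new (q, d, d, w, q)
  "ddqdqdwddq" → prefix "d" already present; 9 new (d, q, d, q, d, w, d, d, q)
  "wdddq" → 5 new (w, d, d, d, q)
  "qqw" → prefix "q" already present; 2 new (q, w)
  "dqddqwd" → prefix "dqddqw" already present; 1 new (d)
  "dwdw" → prefix "dwdw" already present; 0 new (none)
  "wddwqwdd" → prefix "wdd" already present; 5 new (w, q, w, d, d)
  "qddd" → prefix "qdd" already present; 1 new (d)
Total nodes = 5 + 5 + 4 + 3 + 7 + 5 + 9 + 5 + 2 + 1 + 0 + 5 + 1 = 52

52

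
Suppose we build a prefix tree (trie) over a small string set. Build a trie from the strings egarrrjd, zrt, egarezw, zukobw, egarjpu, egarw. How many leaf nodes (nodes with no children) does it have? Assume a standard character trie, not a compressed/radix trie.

Leaves are exactly the stored words that no other stored word extends.
Those words: "egarezw", "egarjpu", "egarrrjd", "egarw", "zrt", "zukobw"
Leaf count: 6

6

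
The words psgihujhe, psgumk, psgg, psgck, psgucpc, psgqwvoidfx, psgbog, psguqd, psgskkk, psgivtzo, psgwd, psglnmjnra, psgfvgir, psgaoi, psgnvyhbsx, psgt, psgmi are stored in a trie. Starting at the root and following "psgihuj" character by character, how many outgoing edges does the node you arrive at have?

1

The children of the "psgihuj" node are the distinct next characters among strings starting with "psgihuj".
Characters that immediately follow "psgihuj" among the stored strings: {h}.
That node has 1 child edge.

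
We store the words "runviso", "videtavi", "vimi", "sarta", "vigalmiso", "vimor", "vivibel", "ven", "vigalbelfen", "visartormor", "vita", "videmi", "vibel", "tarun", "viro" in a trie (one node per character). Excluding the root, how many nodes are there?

Trace insertions, counting only characters that open a new branch:
  "runviso" → 7 new (r, u, n, v, i, s, o)
  "videtavi" → 8 new (v, i, d, e, t, a, v, i)
  "vimi" → prefix "vi" already present; 2 new (m, i)
  "sarta" → 5 new (s, a, r, t, a)
  "vigalmiso" → prefix "vi" already present; 7 new (g, a, l, m, i, s, o)
  "vimor" → prefix "vim" already present; 2 new (o, r)
  "vivibel" → prefix "vi" already present; 5 new (v, i, b, e, l)
  "ven" → prefix "v" already present; 2 new (e, n)
  "vigalbelfen" → prefix "vigal" already present; 6 new (b, e, l, f, e, n)
  "visartormor" → prefix "vi" already present; 9 new (s, a, r, t, o, r, m, o, r)
  "vita" → prefix "vi" already present; 2 new (t, a)
  "videmi" → prefix "vide" already present; 2 new (m, i)
  "vibel" → prefix "vi" already present; 3 new (b, e, l)
  "tarun" → 5 new (t, a, r, u, n)
  "viro" → prefix "vi" already present; 2 new (r, o)
Total nodes = 7 + 8 + 2 + 5 + 7 + 2 + 5 + 2 + 6 + 9 + 2 + 2 + 3 + 5 + 2 = 67

67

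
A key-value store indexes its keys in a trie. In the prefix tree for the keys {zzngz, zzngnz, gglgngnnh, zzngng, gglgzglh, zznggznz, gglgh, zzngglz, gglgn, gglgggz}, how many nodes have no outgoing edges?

9

A leaf is a node with no children — equivalently, the end of a word that is not a proper prefix of any other stored word.
Those words: "gglgggz", "gglgh", "gglgngnnh", "gglgzglh", "zzngglz", "zznggznz", "zzngng", "zzngnz", "zzngz"
Leaf count: 9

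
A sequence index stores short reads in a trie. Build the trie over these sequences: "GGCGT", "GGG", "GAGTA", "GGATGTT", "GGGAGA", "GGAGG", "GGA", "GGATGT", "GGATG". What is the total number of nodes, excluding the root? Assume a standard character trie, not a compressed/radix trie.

Trie structure (* marks end of a word):
(root)
└─ G
   ├─ A
   │  └─ G
   │     └─ T
   │        └─ A *
   └─ G
      ├─ A *
      │  ├─ G
      │  │  └─ G *
      │  └─ T
      │     └─ G *
      │        └─ T *
      │           └─ T *
      ├─ C
      │  └─ G
      │     └─ T *
      └─ G *
         └─ A
            └─ G
               └─ A *
Counting every labelled node above: 20.

20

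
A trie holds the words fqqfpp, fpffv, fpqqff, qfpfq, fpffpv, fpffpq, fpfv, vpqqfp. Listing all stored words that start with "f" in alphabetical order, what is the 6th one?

fqqfpp

DFS of the "f" subtree visits, in order: "fpffpq", "fpffpv", "fpffv", "fpfv", "fpqqff", "fqqfpp"
Position 6: fqqfpp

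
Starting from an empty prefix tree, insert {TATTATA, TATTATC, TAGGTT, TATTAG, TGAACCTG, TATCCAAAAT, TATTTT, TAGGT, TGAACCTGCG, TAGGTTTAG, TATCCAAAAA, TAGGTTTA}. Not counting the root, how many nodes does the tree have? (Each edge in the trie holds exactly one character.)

35

For each word, the new-node count is its length minus the longest prefix already in the trie:
  "TATTATA" → 7 new (T, A, T, T, A, T, A)
  "TATTATC" → prefix "TATTAT" already present; 1 new (C)
  "TAGGTT" → prefix "TA" already present; 4 new (G, G, T, T)
  "TATTAG" → prefix "TATTA" already present; 1 new (G)
  "TGAACCTG" → prefix "T" already present; 7 new (G, A, A, C, C, T, G)
  "TATCCAAAAT" → prefix "TAT" already present; 7 new (C, C, A, A, A, A, T)
  "TATTTT" → prefix "TATT" already present; 2 new (T, T)
  "TAGGT" → prefix "TAGGT" already present; 0 new (none)
  "TGAACCTGCG" → prefix "TGAACCTG" already present; 2 new (C, G)
  "TAGGTTTAG" → prefix "TAGGTT" already present; 3 new (T, A, G)
  "TATCCAAAAA" → prefix "TATCCAAAA" already present; 1 new (A)
  "TAGGTTTA" → prefix "TAGGTTTA" already present; 0 new (none)
Total nodes = 7 + 1 + 4 + 1 + 7 + 7 + 2 + 0 + 2 + 3 + 1 + 0 = 35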